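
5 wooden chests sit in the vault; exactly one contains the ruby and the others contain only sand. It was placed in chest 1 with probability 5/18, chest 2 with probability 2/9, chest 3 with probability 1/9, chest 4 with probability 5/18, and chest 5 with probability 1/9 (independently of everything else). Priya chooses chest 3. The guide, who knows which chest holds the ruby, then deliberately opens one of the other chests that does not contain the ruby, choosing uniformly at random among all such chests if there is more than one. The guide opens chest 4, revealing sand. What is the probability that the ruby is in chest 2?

8/25

Apply Bayes' rule, conditioning on where the ruby actually is.
If it is in chest 1 (prior 5/18): the guide has 3 equally likely choices, so probability 1/3; weight (5/18)·(1/3) = 5/54.
If it is in chest 2 (prior 2/9): the guide has 3 equally likely choices, so probability 1/3; weight (2/9)·(1/3) = 2/27.
If it is in chest 3 (prior 1/9): the guide has 4 equally likely choices, so probability 1/4; weight (1/9)·(1/4) = 1/36.
If it is in chest 4 (prior 5/18): the guide opened chest 4, so this case is ruled out; weight (5/18)·0 = 0.
If it is in chest 5 (prior 1/9): the guide has 3 equally likely choices, so probability 1/3; weight (1/9)·(1/3) = 1/27.
The weights sum to 25/108.
So P(the ruby in chest 2 | the guide opened chest 4) = (2/27) / (25/108) = 8/25.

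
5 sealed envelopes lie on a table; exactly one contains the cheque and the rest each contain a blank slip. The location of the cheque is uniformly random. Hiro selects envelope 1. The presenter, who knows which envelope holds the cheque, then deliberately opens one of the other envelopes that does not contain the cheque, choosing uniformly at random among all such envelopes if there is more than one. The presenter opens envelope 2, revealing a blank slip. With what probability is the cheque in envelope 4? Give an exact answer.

Apply Bayes' rule, conditioning on where the cheque actually is.
If it is in envelope 1 (prior 1/5): the presenter has 4 equally likely choices, so probability 1/4; weight (1/5)·(1/4) = 1/20.
If it is in envelope 2 (prior 1/5): the presenter opened envelope 2, so this case is ruled out; weight (1/5)·0 = 0.
If it is in any of envelopes 3, 4, and 5 (prior 1/5 each): the presenter has 3 equally likely choices, so probability 1/3; weight (1/5)·(1/3) = 1/15 each.
The weights sum to 1/4.
So P(the cheque in envelope 4 | the presenter opened envelope 2) = (1/15) / (1/4) = 4/15.

4/15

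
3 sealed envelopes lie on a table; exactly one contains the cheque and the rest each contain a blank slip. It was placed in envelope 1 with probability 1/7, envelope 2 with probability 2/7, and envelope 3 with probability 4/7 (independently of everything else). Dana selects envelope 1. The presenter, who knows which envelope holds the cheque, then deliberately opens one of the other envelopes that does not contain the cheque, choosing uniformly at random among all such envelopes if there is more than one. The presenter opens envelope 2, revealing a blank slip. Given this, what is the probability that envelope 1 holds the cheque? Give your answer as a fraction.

1/9

Apply Bayes' rule, conditioning on where the cheque actually is.
If it is in envelope 1 (prior 1/7): the presenter has 2 equally likely choices, so probability 1/2; weight (1/7)·(1/2) = 1/14.
If it is in envelope 2 (prior 2/7): the presenter opened envelope 2, so this case is ruled out; weight (2/7)·0 = 0.
If it is in envelope 3 (prior 4/7): the presenter has no choice, probability 1; weight (4/7)·1 = 4/7.
The weights sum to 9/14.
So P(the cheque in envelope 1 | the presenter opened envelope 2) = (1/14) / (9/14) = 1/9.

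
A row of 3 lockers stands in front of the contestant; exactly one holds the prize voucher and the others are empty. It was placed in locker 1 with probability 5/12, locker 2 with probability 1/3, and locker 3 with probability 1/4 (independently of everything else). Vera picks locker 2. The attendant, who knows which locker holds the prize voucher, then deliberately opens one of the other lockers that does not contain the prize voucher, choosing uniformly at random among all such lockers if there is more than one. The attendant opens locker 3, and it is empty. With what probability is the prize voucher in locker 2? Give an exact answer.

Consider each possible location of the prize voucher in turn.
If it is in locker 1 (prior 5/12): the attendant has no choice, probability 1; weight (5/12)·1 = 5/12.
If it is in locker 2 (prior 1/3): the attendant has 2 equally likely choices, so probability 1/2; weight (1/3)·(1/2) = 1/6.
If it is in locker 3 (prior 1/4): the attendant opened locker 3, so this case is ruled out; weight (1/4)·0 = 0.
The weights sum to 7/12.
So P(the prize voucher in locker 2 | the attendant opened locker 3) = (1/6) / (7/12) = 2/7.

2/7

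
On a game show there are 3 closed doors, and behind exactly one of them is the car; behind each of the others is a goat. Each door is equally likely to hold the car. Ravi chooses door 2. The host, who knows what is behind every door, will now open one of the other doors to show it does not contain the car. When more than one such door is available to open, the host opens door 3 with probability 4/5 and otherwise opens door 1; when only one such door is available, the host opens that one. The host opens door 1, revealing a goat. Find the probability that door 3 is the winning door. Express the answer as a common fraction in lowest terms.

Consider each possible location of the car in turn.
If it is behind door 1 (prior 1/3): the host opened door 1, so this case is ruled out; weight (1/3)·0 = 0.
If it is behind door 2 (prior 1/3): door 3 is available but not opened, probability 1/5; weight (1/3)·(1/5) = 1/15.
If it is behind door 3 (prior 1/3): only door 1 is available, probability 1; weight (1/3)·1 = 1/3.
The weights sum to 2/5.
So P(the car behind door 3 | the host opened door 1) = (1/3) / (2/5) = 5/6.

5/6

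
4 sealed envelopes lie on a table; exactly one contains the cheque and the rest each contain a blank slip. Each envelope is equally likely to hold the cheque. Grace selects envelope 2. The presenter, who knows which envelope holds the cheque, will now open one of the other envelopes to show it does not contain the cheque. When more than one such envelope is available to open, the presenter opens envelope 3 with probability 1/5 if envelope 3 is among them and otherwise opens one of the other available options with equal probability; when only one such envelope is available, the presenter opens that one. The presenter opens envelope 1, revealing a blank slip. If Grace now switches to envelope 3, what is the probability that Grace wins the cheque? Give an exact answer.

Condition on the true location of the cheque.
If it is in envelope 1 (prior 1/4): the presenter opened envelope 1, so this case is ruled out; weight (1/4)·0 = 0.
If it is in envelope 2 (prior 1/4): envelope 3 is available but not opened; envelope 1 gets probability (1 − 1/5)/2 = 2/5; weight (1/4)·(2/5) = 1/10.
If it is in envelope 3 (prior 1/4): envelope 3 holds the prize so is unavailable; the presenter chooses uniformly among the 2 others, probability 1/2; weight (1/4)·(1/2) = 1/8.
If it is in envelope 4 (prior 1/4): envelope 3 is available but not opened, probability 4/5; weight (1/4)·(4/5) = 1/5.
The weights sum to 17/40.
So P(the cheque in envelope 3 | the presenter opened envelope 1) = (1/8) / (17/40) = 5/17.

5/17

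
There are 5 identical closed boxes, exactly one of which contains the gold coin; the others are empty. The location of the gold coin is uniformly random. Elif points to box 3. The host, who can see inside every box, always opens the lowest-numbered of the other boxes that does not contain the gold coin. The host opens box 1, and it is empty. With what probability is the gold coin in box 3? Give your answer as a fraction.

Apply Bayes' rule, conditioning on where the gold coin actually is.
If it is in box 1 (prior 1/5): the host opened box 1, so this case is ruled out; weight (1/5)·0 = 0.
If it is in any of boxes 2, 3, 4, and 5 (prior 1/5 each): box 1 is the lowest-numbered option available, probability 1; weight (1/5)·1 = 1/5 each.
The weights sum to 4/5.
So P(the gold coin in box 3 | the host opened box 1) = (1/5) / (4/5) = 1/4.

1/4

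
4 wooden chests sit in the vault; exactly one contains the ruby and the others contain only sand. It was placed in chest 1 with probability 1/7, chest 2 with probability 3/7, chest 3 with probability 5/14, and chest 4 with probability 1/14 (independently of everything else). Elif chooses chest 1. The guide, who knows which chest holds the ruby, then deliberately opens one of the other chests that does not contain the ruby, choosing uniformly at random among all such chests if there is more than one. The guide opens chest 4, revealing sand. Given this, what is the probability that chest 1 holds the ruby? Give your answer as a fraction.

4/37

Apply Bayes' rule, conditioning on where the ruby actually is.
If it is in chest 1 (prior 1/7): the guide has 3 equally likely choices, so probability 1/3; weight (1/7)·(1/3) = 1/21.
If it is in chest 2 (prior 3/7): the guide has 2 equally likely choices, so probability 1/2; weight (3/7)·(1/2) = 3/14.
If it is in chest 3 (prior 5/14): the guide has 2 equally likely choices, so probability 1/2; weight (5/14)·(1/2) = 5/28.
If it is in chest 4 (prior 1/14): the guide opened chest 4, so this case is ruled out; weight (1/14)·0 = 0.
The weights sum to 37/84.
So P(the ruby in chest 1 | the guide opened chest 4) = (1/21) / (37/84) = 4/37.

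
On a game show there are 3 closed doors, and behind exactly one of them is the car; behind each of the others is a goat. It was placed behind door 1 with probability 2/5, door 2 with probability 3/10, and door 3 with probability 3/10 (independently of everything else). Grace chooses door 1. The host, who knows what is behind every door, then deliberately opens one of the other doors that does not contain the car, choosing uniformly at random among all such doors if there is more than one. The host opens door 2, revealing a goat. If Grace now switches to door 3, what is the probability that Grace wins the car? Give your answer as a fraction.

3/5

Consider each possible location of the car in turn.
If it is behind door 1 (prior 2/5): the host has 2 equally likely choices, so probability 1/2; weight (2/5)·(1/2) = 1/5.
If it is behind door 2 (prior 3/10): the host opened door 2, so this case is ruled out; weight (3/10)·0 = 0.
If it is behind door 3 (prior 3/10): the host has no choice, probability 1; weight (3/10)·1 = 3/10.
The weights sum to 1/2.
So P(the car behind door 3 | the host opened door 2) = (3/10) / (1/2) = 3/5.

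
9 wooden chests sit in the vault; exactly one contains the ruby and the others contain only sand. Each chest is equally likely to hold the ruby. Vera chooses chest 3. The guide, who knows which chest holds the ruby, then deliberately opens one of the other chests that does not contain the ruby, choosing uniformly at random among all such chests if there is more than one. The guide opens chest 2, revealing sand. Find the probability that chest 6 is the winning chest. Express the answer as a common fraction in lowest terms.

Condition on the true location of the ruby.
If it is in any of chests 1, 4, 5, 6, 7, 8, and 9 (prior 1/9 each): the guide has 7 equally likely choices, so probability 1/7; weight (1/9)·(1/7) = 1/63 each.
If it is in chest 2 (prior 1/9): the guide opened chest 2, so this case is ruled out; weight (1/9)·0 = 0.
If it is in chest 3 (prior 1/9): the guide has 8 equally likely choices, so probability 1/8; weight (1/9)·(1/8) = 1/72.
The weights sum to 1/8.
So P(the ruby in chest 6 | the guide opened chest 2) = (1/63) / (1/8) = 8/63.

8/63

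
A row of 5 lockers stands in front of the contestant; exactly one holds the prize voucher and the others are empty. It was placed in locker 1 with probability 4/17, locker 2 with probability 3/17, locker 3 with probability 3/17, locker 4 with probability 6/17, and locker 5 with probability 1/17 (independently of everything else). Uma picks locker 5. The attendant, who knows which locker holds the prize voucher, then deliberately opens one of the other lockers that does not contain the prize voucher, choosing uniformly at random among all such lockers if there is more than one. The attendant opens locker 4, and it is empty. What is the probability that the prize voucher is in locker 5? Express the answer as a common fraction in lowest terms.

Apply Bayes' rule, conditioning on where the prize voucher actually is.
If it is in locker 1 (prior 4/17): the attendant has 3 equally likely choices, so probability 1/3; weight (4/17)·(1/3) = 4/51.
If it is in either of lockers 2 and 3 (prior 3/17 each): the attendant has 3 equally likely choices, so probability 1/3; weight (3/17)·(1/3) = 1/17 each.
If it is in locker 4 (prior 6/17): the attendant opened locker 4, so this case is ruled out; weight (6/17)·0 = 0.
If it is in locker 5 (prior 1/17): the attendant has 4 equally likely choices, so probability 1/4; weight (1/17)·(1/4) = 1/68.
The weights sum to 43/204.
So P(the prize voucher in locker 5 | the attendant opened locker 4) = (1/68) / (43/204) = 3/43.

3/43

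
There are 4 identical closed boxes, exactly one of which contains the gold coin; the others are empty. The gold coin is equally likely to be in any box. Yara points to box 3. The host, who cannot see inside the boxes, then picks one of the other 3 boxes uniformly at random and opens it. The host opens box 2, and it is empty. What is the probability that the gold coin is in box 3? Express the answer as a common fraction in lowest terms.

Apply Bayes' rule, conditioning on where the gold coin actually is.
If it is in any of boxes 1, 3, and 4 (prior 1/4 each): the host picks box 2 with probability 1/3 regardless, and it is not the prize; weight (1/4)·(1/3) = 1/12 each.
If it is in box 2 (prior 1/4): the host opened box 2, so this case is ruled out; weight (1/4)·0 = 0.
The weights sum to 1/4.
So P(the gold coin in box 3 | the host opened box 2) = (1/12) / (1/4) = 1/3.

1/3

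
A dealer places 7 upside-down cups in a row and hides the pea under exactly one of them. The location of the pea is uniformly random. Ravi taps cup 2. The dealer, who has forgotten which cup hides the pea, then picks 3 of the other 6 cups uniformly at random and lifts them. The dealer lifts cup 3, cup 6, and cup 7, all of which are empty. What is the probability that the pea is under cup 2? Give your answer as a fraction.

1/4

Condition on the true location of the pea.
If it is under any of cups 1, 2, 4, and 5 (prior 1/7 each): the dealer picks exactly this set with probability 1/20 regardless, and none is the prize; weight (1/7)·(1/20) = 1/140 each.
If it is under any of cups 3, 6, and 7 (prior 1/7 each): that cup was opened and seen not to hold the prize — ruled out; weight (1/7)·0 = 0 each.
The weights sum to 1/35.
So P(the pea under cup 2 | the dealer opened cup 3, cup 6, and cup 7) = (1/140) / (1/35) = 1/4.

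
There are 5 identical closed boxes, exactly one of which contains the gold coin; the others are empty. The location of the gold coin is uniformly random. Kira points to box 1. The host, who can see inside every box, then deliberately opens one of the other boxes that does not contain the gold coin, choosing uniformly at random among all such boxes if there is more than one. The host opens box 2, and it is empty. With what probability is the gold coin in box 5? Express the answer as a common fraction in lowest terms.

4/15

Apply Bayes' rule, conditioning on where the gold coin actually is.
If it is in box 1 (prior 1/5): the host has 4 equally likely choices, so probability 1/4; weight (1/5)·(1/4) = 1/20.
If it is in box 2 (prior 1/5): the host opened box 2, so this case is ruled out; weight (1/5)·0 = 0.
If it is in any of boxes 3, 4, and 5 (prior 1/5 each): the host has 3 equally likely choices, so probability 1/3; weight (1/5)·(1/3) = 1/15 each.
The weights sum to 1/4.
So P(the gold coin in box 5 | the host opened box 2) = (1/15) / (1/4) = 4/15.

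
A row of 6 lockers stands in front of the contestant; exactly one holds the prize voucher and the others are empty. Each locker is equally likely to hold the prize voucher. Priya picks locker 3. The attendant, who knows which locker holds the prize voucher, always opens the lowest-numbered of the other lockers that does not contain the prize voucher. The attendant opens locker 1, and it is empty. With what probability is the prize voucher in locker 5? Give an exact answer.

1/5

Condition on the true location of the prize voucher.
If it is in locker 1 (prior 1/6): the attendant opened locker 1, so this case is ruled out; weight (1/6)·0 = 0.
If it is in any of lockers 2, 3, 4, 5, and 6 (prior 1/6 each): locker 1 is the lowest-numbered option available, probability 1; weight (1/6)·1 = 1/6 each.
The weights sum to 5/6.
So P(the prize voucher in locker 5 | the attendant opened locker 1) = (1/6) / (5/6) = 1/5.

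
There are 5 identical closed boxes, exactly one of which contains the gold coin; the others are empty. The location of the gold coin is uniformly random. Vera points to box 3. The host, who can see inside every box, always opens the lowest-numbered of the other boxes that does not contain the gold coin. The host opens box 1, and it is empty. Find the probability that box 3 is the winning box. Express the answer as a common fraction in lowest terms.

Apply Bayes' rule, conditioning on where the gold coin actually is.
If it is in box 1 (prior 1/5): the host opened box 1, so this case is ruled out; weight (1/5)·0 = 0.
If it is in any of boxes 2, 3, 4, and 5 (prior 1/5 each): box 1 is the lowest-numbered option available, probability 1; weight (1/5)·1 = 1/5 each.
The weights sum to 4/5.
So P(the gold coin in box 3 | the host opened box 1) = (1/5) / (4/5) = 1/4.

1/4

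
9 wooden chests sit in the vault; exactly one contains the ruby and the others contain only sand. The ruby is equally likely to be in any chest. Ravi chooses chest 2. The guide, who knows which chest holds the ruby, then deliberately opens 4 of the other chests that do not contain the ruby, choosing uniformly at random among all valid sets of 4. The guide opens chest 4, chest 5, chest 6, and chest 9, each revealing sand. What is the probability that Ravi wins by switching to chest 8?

2/9

Apply Bayes' rule, conditioning on where the ruby actually is.
If it is in any of chests 1, 3, 7, and 8 (prior 1/9 each): the guide has 35 equally likely choices, so probability 1/35; weight (1/9)·(1/35) = 1/315 each.
If it is in chest 2 (prior 1/9): the guide has 70 equally likely choices, so probability 1/70; weight (1/9)·(1/70) = 1/630.
If it is in any of chests 4, 5, 6, and 9 (prior 1/9 each): that chest was opened and seen not to hold the prize — ruled out; weight (1/9)·0 = 0 each.
The weights sum to 1/70.
So P(the ruby in chest 8 | the guide opened chest 4, chest 5, chest 6, and chest 9) = (1/315) / (1/70) = 2/9.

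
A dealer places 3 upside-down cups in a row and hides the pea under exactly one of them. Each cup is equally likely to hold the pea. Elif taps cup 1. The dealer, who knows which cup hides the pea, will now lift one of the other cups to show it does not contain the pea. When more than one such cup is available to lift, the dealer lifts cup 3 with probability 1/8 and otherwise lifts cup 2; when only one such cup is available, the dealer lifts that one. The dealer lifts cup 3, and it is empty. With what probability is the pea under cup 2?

Apply Bayes' rule, conditioning on where the pea actually is.
If it is under cup 1 (prior 1/3): cup 3 is available, opened with probability 1/8; weight (1/3)·(1/8) = 1/24.
If it is under cup 2 (prior 1/3): only cup 3 is available, probability 1; weight (1/3)·1 = 1/3.
If it is under cup 3 (prior 1/3): the dealer opened cup 3, so this case is ruled out; weight (1/3)·0 = 0.
The weights sum to 3/8.
So P(the pea under cup 2 | the dealer opened cup 3) = (1/3) / (3/8) = 8/9.

8/9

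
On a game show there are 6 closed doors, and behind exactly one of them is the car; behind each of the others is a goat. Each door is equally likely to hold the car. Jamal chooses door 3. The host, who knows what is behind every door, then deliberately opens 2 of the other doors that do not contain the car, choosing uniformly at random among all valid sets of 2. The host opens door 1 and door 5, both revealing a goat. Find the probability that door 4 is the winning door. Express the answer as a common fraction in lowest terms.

Apply Bayes' rule, conditioning on where the car actually is.
If it is behind either of doors 1 and 5 (prior 1/6 each): that door was opened and seen not to hold the prize — ruled out; weight (1/6)·0 = 0 each.
If it is behind any of doors 2, 4, and 6 (prior 1/6 each): the host has 6 equally likely choices, so probability 1/6; weight (1/6)·(1/6) = 1/36 each.
If it is behind door 3 (prior 1/6): the host has 10 equally likely choices, so probability 1/10; weight (1/6)·(1/10) = 1/60.
The weights sum to 1/10.
So P(the car behind door 4 | the host opened door 1 and door 5) = (1/36) / (1/10) = 5/18.

5/18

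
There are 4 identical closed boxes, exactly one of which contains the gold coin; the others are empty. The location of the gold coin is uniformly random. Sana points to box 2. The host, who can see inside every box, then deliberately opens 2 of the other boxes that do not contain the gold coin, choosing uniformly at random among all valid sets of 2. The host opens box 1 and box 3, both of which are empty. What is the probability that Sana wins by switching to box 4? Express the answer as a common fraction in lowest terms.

Condition on the true location of the gold coin.
If it is in either of boxes 1 and 3 (prior 1/4 each): that box was opened and seen not to hold the prize — ruled out; weight (1/4)·0 = 0 each.
If it is in box 2 (prior 1/4): the host has 3 equally likely choices, so probability 1/3; weight (1/4)·(1/3) = 1/12.
If it is in box 4 (prior 1/4): the host has no choice, probability 1; weight (1/4)·1 = 1/4.
The weights sum to 1/3.
So P(the gold coin in box 4 | the host opened box 1 and box 3) = (1/4) / (1/3) = 3/4.

3/4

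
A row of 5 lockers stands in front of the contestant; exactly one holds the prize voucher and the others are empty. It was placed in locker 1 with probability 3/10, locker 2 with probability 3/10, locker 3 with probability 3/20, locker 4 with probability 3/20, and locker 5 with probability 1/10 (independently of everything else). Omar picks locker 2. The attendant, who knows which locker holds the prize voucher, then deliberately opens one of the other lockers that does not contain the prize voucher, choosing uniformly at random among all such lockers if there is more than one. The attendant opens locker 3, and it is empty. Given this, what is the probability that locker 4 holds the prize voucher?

6/31

Condition on the true location of the prize voucher.
If it is in locker 1 (prior 3/10): the attendant has 3 equally likely choices, so probability 1/3; weight (3/10)·(1/3) = 1/10.
If it is in locker 2 (prior 3/10): the attendant has 4 equally likely choices, so probability 1/4; weight (3/10)·(1/4) = 3/40.
If it is in locker 3 (prior 3/20): the attendant opened locker 3, so this case is ruled out; weight (3/20)·0 = 0.
If it is in locker 4 (prior 3/20): the attendant has 3 equally likely choices, so probability 1/3; weight (3/20)·(1/3) = 1/20.
If it is in locker 5 (prior 1/10): the attendant has 3 equally likely choices, so probability 1/3; weight (1/10)·(1/3) = 1/30.
The weights sum to 31/120.
So P(the prize voucher in locker 4 | the attendant opened locker 3) = (1/20) / (31/120) = 6/31.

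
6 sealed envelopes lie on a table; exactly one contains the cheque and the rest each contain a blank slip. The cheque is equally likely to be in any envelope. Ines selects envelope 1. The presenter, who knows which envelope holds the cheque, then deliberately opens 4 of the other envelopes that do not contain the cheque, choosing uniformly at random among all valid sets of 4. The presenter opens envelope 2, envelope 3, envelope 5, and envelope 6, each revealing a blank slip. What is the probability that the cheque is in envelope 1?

Condition on the true location of the cheque.
If it is in envelope 1 (prior 1/6): the presenter has 5 equally likely choices, so probability 1/5; weight (1/6)·(1/5) = 1/30.
If it is in any of envelopes 2, 3, 5, and 6 (prior 1/6 each): that envelope was opened and seen not to hold the prize — ruled out; weight (1/6)·0 = 0 each.
If it is in envelope 4 (prior 1/6): the presenter has no choice, probability 1; weight (1/6)·1 = 1/6.
The weights sum to 1/5.
So P(the cheque in envelope 1 | the presenter opened envelope 2, envelope 3, envelope 5, and envelope 6) = (1/30) / (1/5) = 1/6.

1/6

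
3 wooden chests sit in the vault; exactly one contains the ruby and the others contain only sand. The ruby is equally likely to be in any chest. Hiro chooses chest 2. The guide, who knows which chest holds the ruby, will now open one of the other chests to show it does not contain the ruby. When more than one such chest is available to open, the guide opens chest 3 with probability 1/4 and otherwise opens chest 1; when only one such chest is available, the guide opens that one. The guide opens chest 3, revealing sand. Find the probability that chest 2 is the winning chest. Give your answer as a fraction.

1/5

Consider each possible location of the ruby in turn.
If it is in chest 1 (prior 1/3): only chest 3 is available, probability 1; weight (1/3)·1 = 1/3.
If it is in chest 2 (prior 1/3): chest 3 is available, opened with probability 1/4; weight (1/3)·(1/4) = 1/12.
If it is in chest 3 (prior 1/3): the guide opened chest 3, so this case is ruled out; weight (1/3)·0 = 0.
The weights sum to 5/12.
So P(the ruby in chest 2 | the guide opened chest 3) = (1/12) / (5/12) = 1/5.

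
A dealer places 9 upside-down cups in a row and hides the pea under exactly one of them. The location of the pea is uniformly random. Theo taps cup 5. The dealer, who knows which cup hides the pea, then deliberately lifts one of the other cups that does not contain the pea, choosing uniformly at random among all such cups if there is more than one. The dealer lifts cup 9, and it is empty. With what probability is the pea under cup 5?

Consider each possible location of the pea in turn.
If it is under any of cups 1, 2, 3, 4, 6, 7, and 8 (prior 1/9 each): the dealer has 7 equally likely choices, so probability 1/7; weight (1/9)·(1/7) = 1/63 each.
If it is under cup 5 (prior 1/9): the dealer has 8 equally likely choices, so probability 1/8; weight (1/9)·(1/8) = 1/72.
If it is under cup 9 (prior 1/9): the dealer opened cup 9, so this case is ruled out; weight (1/9)·0 = 0.
The weights sum to 1/8.
So P(the pea under cup 5 | the dealer opened cup 9) = (1/72) / (1/8) = 1/9.

1/9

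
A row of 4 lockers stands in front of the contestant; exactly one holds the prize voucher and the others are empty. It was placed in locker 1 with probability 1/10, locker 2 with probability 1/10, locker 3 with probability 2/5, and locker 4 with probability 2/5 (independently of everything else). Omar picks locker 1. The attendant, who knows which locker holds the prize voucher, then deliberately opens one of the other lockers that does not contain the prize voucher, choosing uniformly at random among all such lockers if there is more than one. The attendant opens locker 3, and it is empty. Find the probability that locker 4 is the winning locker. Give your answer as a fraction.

12/17

Consider each possible location of the prize voucher in turn.
If it is in locker 1 (prior 1/10): the attendant has 3 equally likely choices, so probability 1/3; weight (1/10)·(1/3) = 1/30.
If it is in locker 2 (prior 1/10): the attendant has 2 equally likely choices, so probability 1/2; weight (1/10)·(1/2) = 1/20.
If it is in locker 3 (prior 2/5): the attendant opened locker 3, so this case is ruled out; weight (2/5)·0 = 0.
If it is in locker 4 (prior 2/5): the attendant has 2 equally likely choices, so probability 1/2; weight (2/5)·(1/2) = 1/5.
The weights sum to 17/60.
So P(the prize voucher in locker 4 | the attendant opened locker 3) = (1/5) / (17/60) = 12/17.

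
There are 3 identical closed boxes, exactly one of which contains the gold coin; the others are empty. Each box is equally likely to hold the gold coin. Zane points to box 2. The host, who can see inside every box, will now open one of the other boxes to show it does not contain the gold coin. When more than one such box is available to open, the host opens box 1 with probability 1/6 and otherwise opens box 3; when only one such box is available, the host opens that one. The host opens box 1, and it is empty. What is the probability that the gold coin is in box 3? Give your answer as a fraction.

6/7

Condition on the true location of the gold coin.
If it is in box 1 (prior 1/3): the host opened box 1, so this case is ruled out; weight (1/3)·0 = 0.
If it is in box 2 (prior 1/3): box 1 is available, opened with probability 1/6; weight (1/3)·(1/6) = 1/18.
If it is in box 3 (prior 1/3): only box 1 is available, probability 1; weight (1/3)·1 = 1/3.
The weights sum to 7/18.
So P(the gold coin in box 3 | the host opened box 1) = (1/3) / (7/18) = 6/7.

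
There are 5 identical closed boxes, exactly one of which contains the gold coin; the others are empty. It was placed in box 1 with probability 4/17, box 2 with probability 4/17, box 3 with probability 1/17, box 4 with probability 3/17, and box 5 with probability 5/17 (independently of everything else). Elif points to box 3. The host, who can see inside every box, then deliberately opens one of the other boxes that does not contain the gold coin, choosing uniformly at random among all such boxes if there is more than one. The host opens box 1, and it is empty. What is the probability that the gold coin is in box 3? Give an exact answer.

Condition on the true location of the gold coin.
If it is in box 1 (prior 4/17): the host opened box 1, so this case is ruled out; weight (4/17)·0 = 0.
If it is in box 2 (prior 4/17): the host has 3 equally likely choices, so probability 1/3; weight (4/17)·(1/3) = 4/51.
If it is in box 3 (prior 1/17): the host has 4 equally likely choices, so probability 1/4; weight (1/17)·(1/4) = 1/68.
If it is in box 4 (prior 3/17): the host has 3 equally likely choices, so probability 1/3; weight (3/17)·(1/3) = 1/17.
If it is in box 5 (prior 5/17): the host has 3 equally likely choices, so probability 1/3; weight (5/17)·(1/3) = 5/51.
The weights sum to 1/4.
So P(the gold coin in box 3 | the host opened box 1) = (1/68) / (1/4) = 1/17.

1/17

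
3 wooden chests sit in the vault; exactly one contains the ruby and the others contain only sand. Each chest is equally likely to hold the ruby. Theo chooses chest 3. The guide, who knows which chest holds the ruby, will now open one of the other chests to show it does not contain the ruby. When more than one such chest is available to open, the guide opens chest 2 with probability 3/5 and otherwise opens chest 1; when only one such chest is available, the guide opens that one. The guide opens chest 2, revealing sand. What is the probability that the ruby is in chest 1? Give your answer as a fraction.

Condition on the true location of the ruby.
If it is in chest 1 (prior 1/3): only chest 2 is available, probability 1; weight (1/3)·1 = 1/3.
If it is in chest 2 (prior 1/3): the guide opened chest 2, so this case is ruled out; weight (1/3)·0 = 0.
If it is in chest 3 (prior 1/3): chest 2 is available, opened with probability 3/5; weight (1/3)·(3/5) = 1/5.
The weights sum to 8/15.
So P(the ruby in chest 1 | the guide opened chest 2) = (1/3) / (8/15) = 5/8.

5/8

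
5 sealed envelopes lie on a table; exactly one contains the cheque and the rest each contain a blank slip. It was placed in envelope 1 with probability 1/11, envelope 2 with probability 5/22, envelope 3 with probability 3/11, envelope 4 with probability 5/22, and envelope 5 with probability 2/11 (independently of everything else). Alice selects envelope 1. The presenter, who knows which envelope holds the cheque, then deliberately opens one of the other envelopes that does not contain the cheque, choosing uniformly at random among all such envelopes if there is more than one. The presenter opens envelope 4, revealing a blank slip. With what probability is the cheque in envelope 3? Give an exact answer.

Consider each possible location of the cheque in turn.
If it is in envelope 1 (prior 1/11): the presenter has 4 equally likely choices, so probability 1/4; weight (1/11)·(1/4) = 1/44.
If it is in envelope 2 (prior 5/22): the presenter has 3 equally likely choices, so probability 1/3; weight (5/22)·(1/3) = 5/66.
If it is in envelope 3 (prior 3/11): the presenter has 3 equally likely choices, so probability 1/3; weight (3/11)·(1/3) = 1/11.
If it is in envelope 4 (prior 5/22): the presenter opened envelope 4, so this case is ruled out; weight (5/22)·0 = 0.
If it is in envelope 5 (prior 2/11): the presenter has 3 equally likely choices, so probability 1/3; weight (2/11)·(1/3) = 2/33.
The weights sum to 1/4.
So P(the cheque in envelope 3 | the presenter opened envelope 4) = (1/11) / (1/4) = 4/11.

4/11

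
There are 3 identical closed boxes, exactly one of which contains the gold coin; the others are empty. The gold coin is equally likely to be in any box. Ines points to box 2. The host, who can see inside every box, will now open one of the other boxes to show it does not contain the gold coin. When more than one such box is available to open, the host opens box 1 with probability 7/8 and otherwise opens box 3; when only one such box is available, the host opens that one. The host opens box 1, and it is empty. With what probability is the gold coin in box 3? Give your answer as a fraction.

8/15

Consider each possible location of the gold coin in turn.
If it is in box 1 (prior 1/3): the host opened box 1, so this case is ruled out; weight (1/3)·0 = 0.
If it is in box 2 (prior 1/3): box 1 is available, opened with probability 7/8; weight (1/3)·(7/8) = 7/24.
If it is in box 3 (prior 1/3): only box 1 is available, probability 1; weight (1/3)·1 = 1/3.
The weights sum to 5/8.
So P(the gold coin in box 3 | the host opened box 1) = (1/3) / (5/8) = 8/15.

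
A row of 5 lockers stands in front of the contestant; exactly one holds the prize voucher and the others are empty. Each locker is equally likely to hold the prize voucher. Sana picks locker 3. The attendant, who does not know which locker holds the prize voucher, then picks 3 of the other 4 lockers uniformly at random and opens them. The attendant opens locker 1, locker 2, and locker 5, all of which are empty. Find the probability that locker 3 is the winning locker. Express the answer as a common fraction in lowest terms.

1/2

Because the attendant chose which lockers to open without knowing where the prize voucher is, the choice is independent of the prize location. Learning that none of the 3 opened lockers holds the prize voucher simply rules out those 3 locations and leaves the remaining 2 lockers still equally likely by symmetry.
So P(the prize voucher in locker 3) = 1/2.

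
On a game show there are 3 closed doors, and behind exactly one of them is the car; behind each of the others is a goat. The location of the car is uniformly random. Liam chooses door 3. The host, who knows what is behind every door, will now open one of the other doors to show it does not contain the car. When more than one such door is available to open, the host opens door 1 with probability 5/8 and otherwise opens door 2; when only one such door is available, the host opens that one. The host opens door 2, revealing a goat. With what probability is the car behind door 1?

Apply Bayes' rule, conditioning on where the car actually is.
If it is behind door 1 (prior 1/3): only door 2 is available, probability 1; weight (1/3)·1 = 1/3.
If it is behind door 2 (prior 1/3): the host opened door 2, so this case is ruled out; weight (1/3)·0 = 0.
If it is behind door 3 (prior 1/3): door 1 is available but not opened, probability 3/8; weight (1/3)·(3/8) = 1/8.
The weights sum to 11/24.
So P(the car behind door 1 | the host opened door 2) = (1/3) / (11/24) = 8/11.

8/11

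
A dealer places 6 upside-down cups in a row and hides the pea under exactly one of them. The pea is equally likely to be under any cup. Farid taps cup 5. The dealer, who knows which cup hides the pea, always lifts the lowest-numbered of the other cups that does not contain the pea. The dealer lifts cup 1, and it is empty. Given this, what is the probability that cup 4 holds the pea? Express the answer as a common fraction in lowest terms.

Condition on the true location of the pea.
If it is under cup 1 (prior 1/6): the dealer opened cup 1, so this case is ruled out; weight (1/6)·0 = 0.
If it is under any of cups 2, 3, 4, 5, and 6 (prior 1/6 each): cup 1 is the lowest-numbered option available, probability 1; weight (1/6)·1 = 1/6 each.
The weights sum to 5/6.
So P(the pea under cup 4 | the dealer opened cup 1) = (1/6) / (5/6) = 1/5.

1/5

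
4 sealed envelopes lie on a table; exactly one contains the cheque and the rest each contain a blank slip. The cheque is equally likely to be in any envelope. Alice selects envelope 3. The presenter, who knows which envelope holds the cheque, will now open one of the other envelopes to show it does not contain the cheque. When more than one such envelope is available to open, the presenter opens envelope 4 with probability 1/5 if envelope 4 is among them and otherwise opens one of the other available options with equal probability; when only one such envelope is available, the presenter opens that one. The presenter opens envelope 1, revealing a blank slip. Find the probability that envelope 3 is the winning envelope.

Condition on the true location of the cheque.
If it is in envelope 1 (prior 1/4): the presenter opened envelope 1, so this case is ruled out; weight (1/4)·0 = 0.
If it is in envelope 2 (prior 1/4): envelope 4 is available but not opened, probability 4/5; weight (1/4)·(4/5) = 1/5.
If it is in envelope 3 (prior 1/4): envelope 4 is available but not opened; envelope 1 gets probability (1 − 1/5)/2 = 2/5; weight (1/4)·(2/5) = 1/10.
If it is in envelope 4 (prior 1/4): envelope 4 holds the prize so is unavailable; the presenter chooses uniformly among the 2 others, probability 1/2; weight (1/4)·(1/2) = 1/8.
The weights sum to 17/40.
So P(the cheque in envelope 3 | the presenter opened envelope 1) = (1/10) / (17/40) = 4/17.

4/17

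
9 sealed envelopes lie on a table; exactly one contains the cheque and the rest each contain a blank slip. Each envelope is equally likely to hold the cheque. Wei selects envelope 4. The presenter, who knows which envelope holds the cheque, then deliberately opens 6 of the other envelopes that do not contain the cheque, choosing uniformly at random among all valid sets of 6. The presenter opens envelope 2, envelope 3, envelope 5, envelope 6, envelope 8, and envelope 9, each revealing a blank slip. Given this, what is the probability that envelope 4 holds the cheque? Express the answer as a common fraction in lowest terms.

Consider each possible location of the cheque in turn.
If it is in either of envelopes 1 and 7 (prior 1/9 each): the presenter has 7 equally likely choices, so probability 1/7; weight (1/9)·(1/7) = 1/63 each.
If it is in any of envelopes 2, 3, 5, 6, 8, and 9 (prior 1/9 each): that envelope was opened and seen not to hold the prize — ruled out; weight (1/9)·0 = 0 each.
If it is in envelope 4 (prior 1/9): the presenter has 28 equally likely choices, so probability 1/28; weight (1/9)·(1/28) = 1/252.
The weights sum to 1/28.
So P(the cheque in envelope 4 | the presenter opened envelope 2, envelope 3, envelope 5, envelope 6, envelope 8, and envelope 9) = (1/252) / (1/28) = 1/9.

1/9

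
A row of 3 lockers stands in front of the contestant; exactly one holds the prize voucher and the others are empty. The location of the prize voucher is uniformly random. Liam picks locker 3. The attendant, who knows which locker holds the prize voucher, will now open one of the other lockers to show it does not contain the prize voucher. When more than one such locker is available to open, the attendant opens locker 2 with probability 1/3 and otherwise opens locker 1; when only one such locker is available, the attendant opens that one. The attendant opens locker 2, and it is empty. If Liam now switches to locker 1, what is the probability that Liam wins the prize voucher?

3/4

Condition on the true location of the prize voucher.
If it is in locker 1 (prior 1/3): only locker 2 is available, probability 1; weight (1/3)·1 = 1/3.
If it is in locker 2 (prior 1/3): the attendant opened locker 2, so this case is ruled out; weight (1/3)·0 = 0.
If it is in locker 3 (prior 1/3): locker 2 is available, opened with probability 1/3; weight (1/3)·(1/3) = 1/9.
The weights sum to 4/9.
So P(the prize voucher in locker 1 | the attendant opened locker 2) = (1/3) / (4/9) = 3/4.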